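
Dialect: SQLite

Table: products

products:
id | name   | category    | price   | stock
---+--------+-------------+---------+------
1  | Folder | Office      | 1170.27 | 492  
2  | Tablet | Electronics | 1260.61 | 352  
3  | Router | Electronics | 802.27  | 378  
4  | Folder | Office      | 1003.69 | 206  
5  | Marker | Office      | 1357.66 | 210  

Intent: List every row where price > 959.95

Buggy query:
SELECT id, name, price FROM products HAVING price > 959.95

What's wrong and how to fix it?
Bug: HAVING filters the output of aggregation, but this query has no GROUP BY and no aggregate functions, so SQLite rejects it (HAVING clause on a non-aggregate query); the condition here is per row

Fix: Replace HAVING with WHERE since the condition applies to individual rows

Corrected query:
SELECT id, name, price FROM products WHERE price > 959.95

Result:
id | name   | price  
---+--------+--------
1  | Folder | 1170.27
2  | Tablet | 1260.61
4  | Folder | 1003.69
5  | Marker | 1357.66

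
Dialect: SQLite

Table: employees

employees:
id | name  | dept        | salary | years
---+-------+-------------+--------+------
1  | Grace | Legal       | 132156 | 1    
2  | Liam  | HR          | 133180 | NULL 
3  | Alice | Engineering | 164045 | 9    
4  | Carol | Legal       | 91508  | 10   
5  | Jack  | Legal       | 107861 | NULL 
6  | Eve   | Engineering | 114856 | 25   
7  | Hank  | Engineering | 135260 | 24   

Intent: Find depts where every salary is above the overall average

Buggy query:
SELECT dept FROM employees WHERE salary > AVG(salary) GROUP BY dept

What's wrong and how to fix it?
Bug: WHERE evaluates per row before aggregation, so AVG() is unavailable

Fix: Compute the overall average in a scalar subquery and compare each group's MIN against it in HAVING

Corrected query:
SELECT dept FROM employees GROUP BY dept HAVING MIN(salary) > (SELECT AVG(salary) FROM employees)

Result:
dept
----
HR  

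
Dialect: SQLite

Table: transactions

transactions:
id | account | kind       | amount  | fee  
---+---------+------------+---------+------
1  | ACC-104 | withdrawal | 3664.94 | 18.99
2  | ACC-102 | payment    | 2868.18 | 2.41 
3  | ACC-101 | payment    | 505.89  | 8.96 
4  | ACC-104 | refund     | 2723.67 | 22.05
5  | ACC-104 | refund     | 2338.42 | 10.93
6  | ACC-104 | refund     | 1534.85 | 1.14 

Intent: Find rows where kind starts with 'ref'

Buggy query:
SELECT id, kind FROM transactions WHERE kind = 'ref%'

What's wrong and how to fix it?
Bug: Wildcards only work with LIKE; '=' treats '%' as a literal character

Fix: Replace '=' with LIKE so 'ref%' is treated as a pattern

Corrected query:
SELECT id, kind FROM transactions WHERE kind LIKE 'ref%'

Result:
id | kind  
---+-------
4  | refund
5  | refund
6  | refund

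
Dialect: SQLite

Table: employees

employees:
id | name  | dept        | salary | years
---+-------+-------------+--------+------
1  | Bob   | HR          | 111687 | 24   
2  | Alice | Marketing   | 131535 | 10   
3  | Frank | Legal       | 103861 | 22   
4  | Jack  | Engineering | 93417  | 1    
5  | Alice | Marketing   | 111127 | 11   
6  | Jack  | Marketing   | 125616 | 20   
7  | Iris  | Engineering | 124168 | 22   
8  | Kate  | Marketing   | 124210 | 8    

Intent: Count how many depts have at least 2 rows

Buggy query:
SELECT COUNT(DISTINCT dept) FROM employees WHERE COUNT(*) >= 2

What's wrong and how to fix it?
Bug: COUNT(*) cannot appear in WHERE; the per-group count doesn't exist yet

Fix: Use a subquery that GROUPs and filters with HAVING, then count its rows

Corrected query:
SELECT COUNT(*) FROM (SELECT dept FROM employees GROUP BY dept HAVING COUNT(*) >= 2)

Result:
COUNT(*)
--------
2       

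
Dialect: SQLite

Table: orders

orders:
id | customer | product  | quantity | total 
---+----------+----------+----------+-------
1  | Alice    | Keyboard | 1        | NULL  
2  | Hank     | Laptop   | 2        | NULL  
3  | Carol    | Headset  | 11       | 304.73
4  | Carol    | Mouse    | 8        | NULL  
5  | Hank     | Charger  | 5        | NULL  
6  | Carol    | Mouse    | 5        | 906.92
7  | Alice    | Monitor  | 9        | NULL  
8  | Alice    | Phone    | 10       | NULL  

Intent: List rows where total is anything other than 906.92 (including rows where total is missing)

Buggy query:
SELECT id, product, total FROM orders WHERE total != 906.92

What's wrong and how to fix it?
Bug: 'total != 906.92' is unknown when total is NULL, so NULL rows are silently excluded

Fix: Handle NULL separately with IS NULL alongside the inequality

Corrected query:
SELECT id, product, total FROM orders WHERE total != 906.92 OR total IS NULL

Result:
id | product  | total 
---+----------+-------
1  | Keyboard | NULL  
2  | Laptop   | NULL  
3  | Headset  | 304.73
4  | Mouse    | NULL  
5  | Charger  | NULL  
7  | Monitor  | NULL  
8  | Phone    | NULL  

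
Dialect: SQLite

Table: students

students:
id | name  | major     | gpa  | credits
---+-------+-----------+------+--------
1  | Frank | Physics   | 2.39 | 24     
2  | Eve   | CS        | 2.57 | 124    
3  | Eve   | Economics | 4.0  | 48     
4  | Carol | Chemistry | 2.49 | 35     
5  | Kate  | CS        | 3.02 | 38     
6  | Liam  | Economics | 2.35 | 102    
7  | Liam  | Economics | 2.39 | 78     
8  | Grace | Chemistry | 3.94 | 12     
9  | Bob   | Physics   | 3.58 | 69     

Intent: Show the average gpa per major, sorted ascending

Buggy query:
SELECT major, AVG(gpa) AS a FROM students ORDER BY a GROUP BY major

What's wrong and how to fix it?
Bug: ORDER BY appears before GROUP BY; SQL clause order requires GROUP BY first

Fix: Reorder: SELECT … FROM … GROUP BY … ORDER BY …

Corrected query:
SELECT major, AVG(gpa) AS a FROM students GROUP BY major ORDER BY a

Result:
major     | a       
----------+---------
CS        | 2.795   
Economics | 2.913333
Physics   | 2.985   
Chemistry | 3.215   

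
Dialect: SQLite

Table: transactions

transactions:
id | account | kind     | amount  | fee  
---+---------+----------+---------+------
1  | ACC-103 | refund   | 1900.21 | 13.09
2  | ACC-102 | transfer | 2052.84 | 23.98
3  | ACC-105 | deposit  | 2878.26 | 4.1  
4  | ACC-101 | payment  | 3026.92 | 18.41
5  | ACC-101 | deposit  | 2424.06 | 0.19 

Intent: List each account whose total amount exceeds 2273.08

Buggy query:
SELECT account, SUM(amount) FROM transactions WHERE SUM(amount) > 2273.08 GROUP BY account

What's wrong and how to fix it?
Bug: SUM(amount) is an aggregate, but WHERE filters rows before aggregation

Fix: Move the aggregate condition to a HAVING clause

Corrected query:
SELECT account, SUM(amount) FROM transactions GROUP BY account HAVING SUM(amount) > 2273.08

Result:
account | SUM(amount)
--------+------------
ACC-101 | 5450.98    
ACC-105 | 2878.26    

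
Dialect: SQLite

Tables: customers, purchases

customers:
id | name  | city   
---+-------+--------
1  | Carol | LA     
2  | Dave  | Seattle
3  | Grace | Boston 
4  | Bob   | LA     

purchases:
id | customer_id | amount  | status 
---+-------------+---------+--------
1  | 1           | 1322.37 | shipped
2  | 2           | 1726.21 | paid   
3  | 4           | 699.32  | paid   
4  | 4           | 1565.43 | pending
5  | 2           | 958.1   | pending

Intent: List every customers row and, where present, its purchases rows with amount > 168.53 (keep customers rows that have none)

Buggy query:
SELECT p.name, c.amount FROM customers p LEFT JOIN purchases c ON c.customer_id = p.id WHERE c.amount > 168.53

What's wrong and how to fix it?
Bug: A WHERE condition on the right-hand table after LEFT JOIN drops unmatched parents

Fix: Move the right-table condition into the ON clause so unmatched parents are kept

Corrected query:
SELECT p.name, c.amount FROM customers p LEFT JOIN purchases c ON c.customer_id = p.id AND c.amount > 168.53

Result:
name  | amount 
------+--------
Carol | 1322.37
Dave  | 958.1  
Dave  | 1726.21
Grace | NULL   
Bob   | 699.32 
Bob   | 1565.43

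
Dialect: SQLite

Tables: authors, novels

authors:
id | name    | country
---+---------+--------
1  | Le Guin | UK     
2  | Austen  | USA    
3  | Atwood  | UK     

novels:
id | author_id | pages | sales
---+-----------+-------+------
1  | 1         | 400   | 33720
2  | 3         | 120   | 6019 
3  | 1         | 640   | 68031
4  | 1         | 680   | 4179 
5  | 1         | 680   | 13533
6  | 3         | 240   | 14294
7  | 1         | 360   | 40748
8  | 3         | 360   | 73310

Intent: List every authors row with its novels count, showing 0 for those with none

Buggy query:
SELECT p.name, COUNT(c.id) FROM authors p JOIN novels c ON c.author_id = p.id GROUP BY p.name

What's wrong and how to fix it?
Bug: An inner join excludes parents with zero children

Fix: Use LEFT JOIN so parents without children still appear (COUNT(c.id) gives 0)

Corrected query:
SELECT p.name, COUNT(c.id) FROM authors p LEFT JOIN novels c ON c.author_id = p.id GROUP BY p.name

Result:
name    | COUNT(c.id)
--------+------------
Atwood  | 3          
Austen  | 0          
Le Guin | 5          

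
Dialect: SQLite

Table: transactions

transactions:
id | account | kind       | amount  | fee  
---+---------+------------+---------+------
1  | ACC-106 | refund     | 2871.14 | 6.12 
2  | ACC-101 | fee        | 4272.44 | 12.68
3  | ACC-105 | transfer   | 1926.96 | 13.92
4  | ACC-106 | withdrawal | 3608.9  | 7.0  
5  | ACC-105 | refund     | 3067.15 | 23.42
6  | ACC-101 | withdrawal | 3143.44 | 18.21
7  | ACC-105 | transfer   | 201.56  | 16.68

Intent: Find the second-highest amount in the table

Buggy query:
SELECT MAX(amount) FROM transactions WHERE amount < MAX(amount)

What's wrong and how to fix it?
Bug: MAX(amount) on the right of the comparison is an aggregate-in-WHERE error

Fix: Compute the overall MAX in a subquery, then take MAX of rows below it

Corrected query:
SELECT MAX(amount) FROM transactions WHERE amount < (SELECT MAX(amount) FROM transactions)

Result:
MAX(amount)
-----------
3608.9     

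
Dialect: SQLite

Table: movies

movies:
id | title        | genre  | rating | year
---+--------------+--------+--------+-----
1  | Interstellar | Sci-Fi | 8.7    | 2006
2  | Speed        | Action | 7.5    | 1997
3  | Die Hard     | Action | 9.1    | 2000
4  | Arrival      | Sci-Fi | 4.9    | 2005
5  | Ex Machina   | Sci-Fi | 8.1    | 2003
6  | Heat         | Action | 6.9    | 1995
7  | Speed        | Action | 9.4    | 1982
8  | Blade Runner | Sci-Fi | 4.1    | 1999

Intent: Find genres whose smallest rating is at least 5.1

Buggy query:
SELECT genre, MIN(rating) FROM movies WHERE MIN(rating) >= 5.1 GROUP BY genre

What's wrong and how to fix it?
Bug: MIN() in WHERE is a misuse of aggregate

Fix: Replace WHERE with HAVING after the GROUP BY

Corrected query:
SELECT genre, MIN(rating) FROM movies GROUP BY genre HAVING MIN(rating) >= 5.1

Result:
genre  | MIN(rating)
-------+------------
Action | 6.9        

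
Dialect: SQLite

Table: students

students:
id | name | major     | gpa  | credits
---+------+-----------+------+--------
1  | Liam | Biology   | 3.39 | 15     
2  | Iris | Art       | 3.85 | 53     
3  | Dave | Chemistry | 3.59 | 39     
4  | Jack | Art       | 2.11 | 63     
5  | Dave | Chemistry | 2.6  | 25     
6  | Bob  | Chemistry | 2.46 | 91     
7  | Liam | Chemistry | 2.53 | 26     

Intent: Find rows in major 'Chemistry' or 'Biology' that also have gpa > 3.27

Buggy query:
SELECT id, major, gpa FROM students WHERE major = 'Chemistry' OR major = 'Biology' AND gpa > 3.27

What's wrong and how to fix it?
Bug: Without parentheses, AND is evaluated before OR, so the gpa filter only applies to the 'Biology' branch

Fix: Add parentheses around the OR so the AND applies to both alternatives

Corrected query:
SELECT id, major, gpa FROM students WHERE (major = 'Chemistry' OR major = 'Biology') AND gpa > 3.27

Result:
id | major     | gpa 
---+-----------+-----
1  | Biology   | 3.39
3  | Chemistry | 3.59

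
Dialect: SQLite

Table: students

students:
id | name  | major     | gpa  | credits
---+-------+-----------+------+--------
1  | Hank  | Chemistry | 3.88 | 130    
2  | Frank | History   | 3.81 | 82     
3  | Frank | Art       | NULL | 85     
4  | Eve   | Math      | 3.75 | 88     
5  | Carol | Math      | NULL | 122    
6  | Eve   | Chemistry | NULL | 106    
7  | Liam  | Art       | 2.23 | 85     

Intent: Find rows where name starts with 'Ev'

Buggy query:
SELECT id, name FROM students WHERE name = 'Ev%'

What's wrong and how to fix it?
Bug: '=' compares the literal string including the % character; pattern matching needs LIKE

Fix: Use LIKE for wildcard pattern matching

Corrected query:
SELECT id, name FROM students WHERE name LIKE 'Ev%'

Result:
id | name
---+-----
4  | Eve 
6  | Eve 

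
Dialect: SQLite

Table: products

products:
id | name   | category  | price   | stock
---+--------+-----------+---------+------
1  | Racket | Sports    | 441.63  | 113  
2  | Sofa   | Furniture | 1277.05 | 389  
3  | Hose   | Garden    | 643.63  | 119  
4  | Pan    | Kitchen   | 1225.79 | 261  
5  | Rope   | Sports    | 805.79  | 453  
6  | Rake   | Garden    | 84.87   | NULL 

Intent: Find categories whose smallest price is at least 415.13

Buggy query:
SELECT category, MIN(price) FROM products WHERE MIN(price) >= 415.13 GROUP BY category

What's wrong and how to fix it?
Bug: MIN() in WHERE is a misuse of aggregate

Fix: Replace WHERE with HAVING after the GROUP BY

Corrected query:
SELECT category, MIN(price) FROM products GROUP BY category HAVING MIN(price) >= 415.13

Result:
category  | MIN(price)
----------+-----------
Furniture | 1277.05   
Kitchen   | 1225.79   
Sports    | 441.63    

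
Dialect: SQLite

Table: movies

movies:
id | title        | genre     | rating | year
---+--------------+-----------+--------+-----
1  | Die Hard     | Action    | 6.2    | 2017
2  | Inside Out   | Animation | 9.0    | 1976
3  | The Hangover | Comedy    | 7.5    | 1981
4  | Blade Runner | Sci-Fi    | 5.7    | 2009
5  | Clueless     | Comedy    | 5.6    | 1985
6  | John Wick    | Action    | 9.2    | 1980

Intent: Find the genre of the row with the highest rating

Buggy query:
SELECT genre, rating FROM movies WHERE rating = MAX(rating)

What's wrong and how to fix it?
Bug: WHERE is evaluated per row; an aggregate over the whole table isn't defined there

Fix: Wrap MAX in a scalar subquery so WHERE compares against a single value

Corrected query:
SELECT genre, rating FROM movies WHERE rating = (SELECT MAX(rating) FROM movies)

Result:
genre  | rating
-------+-------
Action | 9.2   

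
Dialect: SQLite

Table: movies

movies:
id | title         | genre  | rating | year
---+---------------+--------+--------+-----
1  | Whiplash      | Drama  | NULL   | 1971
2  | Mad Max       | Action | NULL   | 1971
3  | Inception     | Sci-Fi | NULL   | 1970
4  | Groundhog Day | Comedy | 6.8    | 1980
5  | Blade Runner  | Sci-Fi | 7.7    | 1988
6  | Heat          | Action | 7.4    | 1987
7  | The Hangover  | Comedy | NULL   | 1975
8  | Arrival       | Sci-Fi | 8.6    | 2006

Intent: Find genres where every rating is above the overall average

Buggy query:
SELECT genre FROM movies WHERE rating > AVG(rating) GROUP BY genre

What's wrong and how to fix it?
Bug: AVG() is an aggregate; it can't sit directly in WHERE

Fix: Compute the overall average in a scalar subquery and compare each group's MIN against it in HAVING

Corrected query:
SELECT genre FROM movies GROUP BY genre HAVING MIN(rating) > (SELECT AVG(rating) FROM movies)

Result:
genre 
------
Sci-Fi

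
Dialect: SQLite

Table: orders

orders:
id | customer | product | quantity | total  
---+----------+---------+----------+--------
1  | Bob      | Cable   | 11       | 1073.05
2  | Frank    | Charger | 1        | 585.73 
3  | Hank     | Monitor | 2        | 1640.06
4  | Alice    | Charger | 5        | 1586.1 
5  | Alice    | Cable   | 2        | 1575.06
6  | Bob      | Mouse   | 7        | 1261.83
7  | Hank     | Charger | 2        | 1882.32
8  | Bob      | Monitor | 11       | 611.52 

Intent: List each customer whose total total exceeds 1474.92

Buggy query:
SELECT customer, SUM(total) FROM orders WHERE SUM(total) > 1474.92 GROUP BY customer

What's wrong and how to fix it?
Bug: SUM(total) is an aggregate, but WHERE filters rows before aggregation

Fix: Use HAVING (which filters groups after aggregation) instead of WHERE

Corrected query:
SELECT customer, SUM(total) FROM orders GROUP BY customer HAVING SUM(total) > 1474.92

Result:
customer | SUM(total)
---------+-----------
Alice    | 3161.16   
Bob      | 2946.4    
Hank     | 3522.38   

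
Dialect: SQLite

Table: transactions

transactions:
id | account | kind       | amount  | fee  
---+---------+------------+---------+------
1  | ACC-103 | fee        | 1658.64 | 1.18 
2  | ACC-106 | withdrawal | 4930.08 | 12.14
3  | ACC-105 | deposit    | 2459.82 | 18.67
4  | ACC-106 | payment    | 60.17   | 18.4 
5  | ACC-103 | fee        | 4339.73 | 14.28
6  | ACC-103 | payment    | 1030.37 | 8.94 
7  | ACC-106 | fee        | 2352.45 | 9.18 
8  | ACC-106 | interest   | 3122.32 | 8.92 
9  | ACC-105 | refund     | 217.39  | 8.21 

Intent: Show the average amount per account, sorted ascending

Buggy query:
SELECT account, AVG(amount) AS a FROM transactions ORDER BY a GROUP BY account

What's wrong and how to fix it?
Bug: GROUP BY must precede ORDER BY

Fix: Move ORDER BY to the end, after GROUP BY

Corrected query:
SELECT account, AVG(amount) AS a FROM transactions GROUP BY account ORDER BY a

Result:
account | a          
--------+------------
ACC-105 | 1338.605   
ACC-103 | 2342.913333
ACC-106 | 2616.255   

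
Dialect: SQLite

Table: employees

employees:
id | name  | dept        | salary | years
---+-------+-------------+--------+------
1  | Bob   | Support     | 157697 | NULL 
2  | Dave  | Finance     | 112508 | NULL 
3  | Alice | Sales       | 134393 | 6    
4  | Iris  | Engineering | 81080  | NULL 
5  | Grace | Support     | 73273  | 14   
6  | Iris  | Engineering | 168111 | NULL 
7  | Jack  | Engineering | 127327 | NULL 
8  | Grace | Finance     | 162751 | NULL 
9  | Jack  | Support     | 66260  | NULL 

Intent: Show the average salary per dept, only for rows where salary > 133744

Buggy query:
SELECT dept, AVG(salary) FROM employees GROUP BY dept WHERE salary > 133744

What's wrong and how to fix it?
Bug: Row-level WHERE must come before GROUP BY in the clause order

Fix: Move the WHERE clause before GROUP BY

Corrected query:
SELECT dept, AVG(salary) FROM employees WHERE salary > 133744 GROUP BY dept

Result:
dept        | AVG(salary)
------------+------------
Engineering | 168111     
Finance     | 162751     
Sales       | 134393     
Support     | 157697     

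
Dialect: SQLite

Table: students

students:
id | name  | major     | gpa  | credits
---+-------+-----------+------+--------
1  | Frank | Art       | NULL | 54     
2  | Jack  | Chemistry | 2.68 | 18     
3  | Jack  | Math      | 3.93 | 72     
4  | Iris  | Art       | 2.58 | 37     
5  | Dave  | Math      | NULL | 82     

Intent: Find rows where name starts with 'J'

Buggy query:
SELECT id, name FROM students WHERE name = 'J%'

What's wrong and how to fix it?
Bug: '=' compares the literal string including the % character; pattern matching needs LIKE

Fix: Use LIKE for wildcard pattern matching

Corrected query:
SELECT id, name FROM students WHERE name LIKE 'J%'

Result:
id | name
---+-----
2  | Jack
3  | Jack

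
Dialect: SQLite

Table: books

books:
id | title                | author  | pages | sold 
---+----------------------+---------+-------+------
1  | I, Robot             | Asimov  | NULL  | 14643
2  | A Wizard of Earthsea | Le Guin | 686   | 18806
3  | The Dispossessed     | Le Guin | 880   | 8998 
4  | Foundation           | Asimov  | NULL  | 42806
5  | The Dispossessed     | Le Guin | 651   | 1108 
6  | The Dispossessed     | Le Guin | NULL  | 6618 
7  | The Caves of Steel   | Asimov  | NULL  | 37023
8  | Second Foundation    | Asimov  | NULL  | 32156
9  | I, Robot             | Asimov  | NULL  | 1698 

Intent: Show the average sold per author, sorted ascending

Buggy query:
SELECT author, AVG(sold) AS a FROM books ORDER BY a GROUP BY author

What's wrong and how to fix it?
Bug: GROUP BY must precede ORDER BY

Fix: Reorder: SELECT … FROM … GROUP BY … ORDER BY …

Corrected query:
SELECT author, AVG(sold) AS a FROM books GROUP BY author ORDER BY a

Result:
author  | a      
--------+--------
Le Guin | 8882.5 
Asimov  | 25665.2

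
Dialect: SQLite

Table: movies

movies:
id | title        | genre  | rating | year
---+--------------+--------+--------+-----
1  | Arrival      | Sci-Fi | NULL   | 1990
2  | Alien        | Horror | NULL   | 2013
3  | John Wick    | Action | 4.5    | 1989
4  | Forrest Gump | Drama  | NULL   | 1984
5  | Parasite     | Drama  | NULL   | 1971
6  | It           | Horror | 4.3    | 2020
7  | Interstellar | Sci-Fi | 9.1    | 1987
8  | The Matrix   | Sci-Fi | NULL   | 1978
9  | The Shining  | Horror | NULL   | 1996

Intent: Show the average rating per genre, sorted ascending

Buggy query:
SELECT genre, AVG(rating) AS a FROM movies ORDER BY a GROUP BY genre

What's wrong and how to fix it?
Bug: GROUP BY must precede ORDER BY

Fix: Reorder: SELECT … FROM … GROUP BY … ORDER BY …

Corrected query:
SELECT genre, AVG(rating) AS a FROM movies GROUP BY genre ORDER BY a

Result:
genre  | a   
-------+-----
Drama  | NULL
Horror | 4.3 
Action | 4.5 
Sci-Fi | 9.1 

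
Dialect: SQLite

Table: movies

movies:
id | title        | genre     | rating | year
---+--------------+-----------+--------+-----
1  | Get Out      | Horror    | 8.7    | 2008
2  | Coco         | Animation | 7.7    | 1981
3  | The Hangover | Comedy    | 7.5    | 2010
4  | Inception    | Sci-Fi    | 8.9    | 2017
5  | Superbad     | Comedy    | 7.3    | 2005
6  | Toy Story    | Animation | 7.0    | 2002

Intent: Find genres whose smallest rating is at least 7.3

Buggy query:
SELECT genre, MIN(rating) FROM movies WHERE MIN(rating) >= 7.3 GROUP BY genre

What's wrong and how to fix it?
Bug: Aggregates like MIN are computed per group after WHERE runs

Fix: Replace WHERE with HAVING after the GROUP BY

Corrected query:
SELECT genre, MIN(rating) FROM movies GROUP BY genre HAVING MIN(rating) >= 7.3

Result:
genre  | MIN(rating)
-------+------------
Comedy | 7.3        
Horror | 8.7        
Sci-Fi | 8.9        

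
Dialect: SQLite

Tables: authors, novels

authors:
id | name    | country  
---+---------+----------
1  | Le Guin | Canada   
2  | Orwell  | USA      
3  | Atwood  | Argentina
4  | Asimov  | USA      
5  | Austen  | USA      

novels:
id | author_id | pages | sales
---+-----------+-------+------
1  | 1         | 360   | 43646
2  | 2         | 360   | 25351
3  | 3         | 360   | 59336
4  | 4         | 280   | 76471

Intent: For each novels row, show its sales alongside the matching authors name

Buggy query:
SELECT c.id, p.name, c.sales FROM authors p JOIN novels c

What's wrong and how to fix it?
Bug: JOIN with no ON clause produces a cartesian product; every novels row pairs with every authors row

Fix: Specify the join condition linking the foreign key to the parent id

Corrected query:
SELECT c.id, p.name, c.sales FROM authors p JOIN novels c ON c.author_id = p.id

Result:
id | name    | sales
---+---------+------
1  | Le Guin | 43646
2  | Orwell  | 25351
3  | Atwood  | 59336
4  | Asimov  | 76471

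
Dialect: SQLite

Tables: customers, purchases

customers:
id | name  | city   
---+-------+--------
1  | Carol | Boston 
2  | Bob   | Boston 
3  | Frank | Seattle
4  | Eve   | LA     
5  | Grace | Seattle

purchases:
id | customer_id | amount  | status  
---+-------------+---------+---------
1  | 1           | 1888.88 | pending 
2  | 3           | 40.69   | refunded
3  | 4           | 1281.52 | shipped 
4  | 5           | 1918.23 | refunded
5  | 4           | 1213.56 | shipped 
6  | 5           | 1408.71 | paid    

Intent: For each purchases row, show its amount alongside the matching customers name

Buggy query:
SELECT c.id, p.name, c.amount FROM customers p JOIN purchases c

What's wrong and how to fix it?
Bug: JOIN with no ON clause produces a cartesian product; every purchases row pairs with every customers row

Fix: Specify the join condition linking the foreign key to the parent id

Corrected query:
SELECT c.id, p.name, c.amount FROM customers p JOIN purchases c ON c.customer_id = p.id

Result:
id | name  | amount 
---+-------+--------
1  | Carol | 1888.88
2  | Frank | 40.69  
3  | Eve   | 1281.52
4  | Grace | 1918.23
5  | Eve   | 1213.56
6  | Grace | 1408.71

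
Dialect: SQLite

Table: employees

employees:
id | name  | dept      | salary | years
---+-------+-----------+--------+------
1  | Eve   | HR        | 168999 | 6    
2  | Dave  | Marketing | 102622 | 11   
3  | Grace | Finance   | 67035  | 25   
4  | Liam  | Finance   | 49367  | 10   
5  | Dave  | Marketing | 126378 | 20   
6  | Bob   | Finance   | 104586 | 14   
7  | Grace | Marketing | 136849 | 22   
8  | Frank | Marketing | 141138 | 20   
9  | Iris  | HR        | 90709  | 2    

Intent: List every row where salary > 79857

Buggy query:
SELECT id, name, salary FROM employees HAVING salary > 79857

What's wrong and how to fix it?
Bug: HAVING filters the output of aggregation, but this query has no GROUP BY and no aggregate functions, so SQLite rejects it (HAVING clause on a non-aggregate query); the condition here is per row

Fix: Use WHERE for row-level filtering

Corrected query:
SELECT id, name, salary FROM employees WHERE salary > 79857

Result:
id | name  | salary
---+-------+-------
1  | Eve   | 168999
2  | Dave  | 102622
5  | Dave  | 126378
6  | Bob   | 104586
7  | Grace | 136849
8  | Frank | 141138
9  | Iris  | 90709 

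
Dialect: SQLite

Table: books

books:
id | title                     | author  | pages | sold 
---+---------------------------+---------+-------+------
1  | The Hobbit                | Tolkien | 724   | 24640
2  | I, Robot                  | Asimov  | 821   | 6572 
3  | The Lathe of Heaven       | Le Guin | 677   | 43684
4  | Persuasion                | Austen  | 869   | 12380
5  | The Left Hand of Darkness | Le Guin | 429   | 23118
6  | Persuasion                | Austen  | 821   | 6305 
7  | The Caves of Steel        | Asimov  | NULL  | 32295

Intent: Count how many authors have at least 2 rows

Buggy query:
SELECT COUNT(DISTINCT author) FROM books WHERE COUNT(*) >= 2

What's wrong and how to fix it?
Bug: WHERE filters individual rows, not groups, so a group-level COUNT is invalid there

Fix: Use a subquery that GROUPs and filters with HAVING, then count its rows

Corrected query:
SELECT COUNT(*) FROM (SELECT author FROM books GROUP BY author HAVING COUNT(*) >= 2)

Result:
COUNT(*)
--------
3       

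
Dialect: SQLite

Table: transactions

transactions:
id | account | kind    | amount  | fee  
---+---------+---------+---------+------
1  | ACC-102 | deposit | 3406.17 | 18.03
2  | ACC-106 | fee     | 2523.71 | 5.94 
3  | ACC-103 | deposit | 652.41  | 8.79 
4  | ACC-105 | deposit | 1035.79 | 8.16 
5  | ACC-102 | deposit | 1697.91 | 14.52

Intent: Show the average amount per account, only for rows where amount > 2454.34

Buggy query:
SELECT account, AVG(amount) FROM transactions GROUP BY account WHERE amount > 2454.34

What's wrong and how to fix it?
Bug: Row-level WHERE must come before GROUP BY in the clause order

Fix: Place WHERE between FROM and GROUP BY

Corrected query:
SELECT account, AVG(amount) FROM transactions WHERE amount > 2454.34 GROUP BY account

Result:
account | AVG(amount)
--------+------------
ACC-102 | 3406.17    
ACC-106 | 2523.71    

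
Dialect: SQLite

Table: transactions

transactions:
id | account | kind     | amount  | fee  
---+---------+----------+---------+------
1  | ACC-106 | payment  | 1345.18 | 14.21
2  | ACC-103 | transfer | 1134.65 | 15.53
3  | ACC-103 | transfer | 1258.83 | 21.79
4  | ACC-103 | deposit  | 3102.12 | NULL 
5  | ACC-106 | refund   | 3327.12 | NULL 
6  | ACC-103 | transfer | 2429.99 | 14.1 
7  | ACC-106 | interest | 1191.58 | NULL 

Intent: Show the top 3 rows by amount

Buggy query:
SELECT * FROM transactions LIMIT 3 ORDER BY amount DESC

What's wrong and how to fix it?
Bug: ORDER BY cannot follow LIMIT; LIMIT is the final clause

Fix: Sort with ORDER BY, then apply LIMIT

Corrected query:
SELECT * FROM transactions ORDER BY amount DESC LIMIT 3

Result:
id | account | kind     | amount  | fee 
---+---------+----------+---------+-----
5  | ACC-106 | refund   | 3327.12 | NULL
4  | ACC-103 | deposit  | 3102.12 | NULL
6  | ACC-103 | transfer | 2429.99 | 14.1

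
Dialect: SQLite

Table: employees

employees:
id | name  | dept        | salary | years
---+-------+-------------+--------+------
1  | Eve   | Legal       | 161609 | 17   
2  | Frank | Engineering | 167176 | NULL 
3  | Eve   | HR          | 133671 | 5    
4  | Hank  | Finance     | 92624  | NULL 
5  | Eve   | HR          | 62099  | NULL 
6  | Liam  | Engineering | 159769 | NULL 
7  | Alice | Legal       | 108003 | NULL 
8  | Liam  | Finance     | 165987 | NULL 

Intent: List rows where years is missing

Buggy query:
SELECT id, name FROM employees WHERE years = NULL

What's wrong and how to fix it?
Bug: Comparing to NULL with '=' never matches; NULL = NULL is unknown, not true

Fix: Use IS NULL to test for NULL

Corrected query:
SELECT id, name FROM employees WHERE years IS NULL

Result:
id | name 
---+------
2  | Frank
4  | Hank 
5  | Eve  
6  | Liam 
7  | Alice
8  | Liam 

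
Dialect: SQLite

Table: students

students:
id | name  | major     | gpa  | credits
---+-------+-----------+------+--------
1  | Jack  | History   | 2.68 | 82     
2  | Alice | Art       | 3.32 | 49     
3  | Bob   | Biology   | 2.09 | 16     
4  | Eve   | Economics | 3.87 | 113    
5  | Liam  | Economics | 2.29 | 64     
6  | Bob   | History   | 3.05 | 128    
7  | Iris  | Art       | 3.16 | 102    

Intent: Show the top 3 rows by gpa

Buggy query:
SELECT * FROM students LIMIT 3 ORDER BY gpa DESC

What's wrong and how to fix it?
Bug: LIMIT must come after ORDER BY

Fix: Swap the clauses: ORDER BY first, then LIMIT

Corrected query:
SELECT * FROM students ORDER BY gpa DESC LIMIT 3

Result:
id | name  | major     | gpa  | credits
---+-------+-----------+------+--------
4  | Eve   | Economics | 3.87 | 113    
2  | Alice | Art       | 3.32 | 49     
7  | Iris  | Art       | 3.16 | 102    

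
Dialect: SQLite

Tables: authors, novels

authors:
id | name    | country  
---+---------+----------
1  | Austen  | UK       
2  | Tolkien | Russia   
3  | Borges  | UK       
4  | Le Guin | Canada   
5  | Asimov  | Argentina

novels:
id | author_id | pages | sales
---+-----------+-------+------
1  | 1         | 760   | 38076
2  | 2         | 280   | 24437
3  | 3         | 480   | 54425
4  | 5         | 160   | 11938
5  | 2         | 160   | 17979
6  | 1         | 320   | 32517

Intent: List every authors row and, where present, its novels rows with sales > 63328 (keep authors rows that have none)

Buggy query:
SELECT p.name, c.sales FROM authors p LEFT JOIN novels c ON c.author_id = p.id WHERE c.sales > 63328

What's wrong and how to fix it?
Bug: A WHERE condition on the right-hand table after LEFT JOIN drops unmatched parents

Fix: Move the right-table condition into the ON clause so unmatched parents are kept

Corrected query:
SELECT p.name, c.sales FROM authors p LEFT JOIN novels c ON c.author_id = p.id AND c.sales > 63328

Result:
name    | sales
--------+------
Austen  | NULL 
Tolkien | NULL 
Borges  | NULL 
Le Guin | NULL 
Asimov  | NULL 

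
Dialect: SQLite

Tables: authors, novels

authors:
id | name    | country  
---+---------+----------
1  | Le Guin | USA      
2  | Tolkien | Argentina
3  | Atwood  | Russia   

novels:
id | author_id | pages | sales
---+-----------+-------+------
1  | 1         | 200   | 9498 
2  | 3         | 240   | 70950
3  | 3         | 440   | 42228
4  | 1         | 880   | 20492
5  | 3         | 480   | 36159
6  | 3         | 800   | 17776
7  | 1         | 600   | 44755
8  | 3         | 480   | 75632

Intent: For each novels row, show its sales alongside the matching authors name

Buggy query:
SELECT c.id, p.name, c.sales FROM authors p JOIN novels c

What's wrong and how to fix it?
Bug: Missing join condition: each novels row is matched to all authors rows instead of just its own

Fix: Add ON c.author_id = p.id to the JOIN

Corrected query:
SELECT c.id, p.name, c.sales FROM authors p JOIN novels c ON c.author_id = p.id

Result:
id | name    | sales
---+---------+------
1  | Le Guin | 9498 
2  | Atwood  | 70950
3  | Atwood  | 42228
4  | Le Guin | 20492
5  | Atwood  | 36159
6  | Atwood  | 17776
7  | Le Guin | 44755
8  | Atwood  | 75632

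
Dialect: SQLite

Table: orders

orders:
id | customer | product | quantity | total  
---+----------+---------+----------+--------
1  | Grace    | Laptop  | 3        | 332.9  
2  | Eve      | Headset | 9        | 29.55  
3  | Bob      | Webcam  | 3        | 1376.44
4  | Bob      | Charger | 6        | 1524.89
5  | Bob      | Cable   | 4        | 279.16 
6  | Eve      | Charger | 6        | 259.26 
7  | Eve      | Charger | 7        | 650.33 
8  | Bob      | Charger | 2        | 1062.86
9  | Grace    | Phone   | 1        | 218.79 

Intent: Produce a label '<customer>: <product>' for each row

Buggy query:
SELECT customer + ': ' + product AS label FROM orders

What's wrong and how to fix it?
Bug: '+' is numeric addition; on text columns SQLite converts them to 0 instead of concatenating

Fix: Replace + with || to concatenate text

Corrected query:
SELECT customer || ': ' || product AS label FROM orders

Result:
label        
-------------
Grace: Laptop
Eve: Headset 
Bob: Webcam  
Bob: Charger 
Bob: Cable   
Eve: Charger 
Eve: Charger 
Bob: Charger 
Grace: Phone 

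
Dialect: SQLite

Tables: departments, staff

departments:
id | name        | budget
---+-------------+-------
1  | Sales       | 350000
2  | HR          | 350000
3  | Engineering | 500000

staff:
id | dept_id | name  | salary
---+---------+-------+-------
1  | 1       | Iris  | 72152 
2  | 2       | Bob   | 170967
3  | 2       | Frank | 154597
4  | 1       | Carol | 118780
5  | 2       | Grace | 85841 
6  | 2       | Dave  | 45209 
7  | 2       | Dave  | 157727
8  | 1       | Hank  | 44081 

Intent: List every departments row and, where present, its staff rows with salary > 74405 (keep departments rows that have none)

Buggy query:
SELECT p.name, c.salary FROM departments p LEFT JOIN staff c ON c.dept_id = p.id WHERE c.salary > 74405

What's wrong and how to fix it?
Bug: A WHERE condition on the right-hand table after LEFT JOIN drops unmatched parents

Fix: Move the right-table condition into the ON clause so unmatched parents are kept

Corrected query:
SELECT p.name, c.salary FROM departments p LEFT JOIN staff c ON c.dept_id = p.id AND c.salary > 74405

Result:
name        | salary
------------+-------
Sales       | 118780
HR          | 85841 
HR          | 154597
HR          | 157727
HR          | 170967
Engineering | NULL  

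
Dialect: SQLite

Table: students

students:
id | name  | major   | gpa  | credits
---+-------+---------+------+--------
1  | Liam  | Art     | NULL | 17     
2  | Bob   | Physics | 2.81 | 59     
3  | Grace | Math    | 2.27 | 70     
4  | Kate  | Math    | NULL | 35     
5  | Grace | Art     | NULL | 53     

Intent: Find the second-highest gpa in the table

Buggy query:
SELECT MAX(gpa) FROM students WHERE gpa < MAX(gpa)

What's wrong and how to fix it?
Bug: The inner MAX is an aggregate inside WHERE, which is not allowed

Fix: Put the inner MAX in a scalar subquery

Corrected query:
SELECT MAX(gpa) FROM students WHERE gpa < (SELECT MAX(gpa) FROM students)

Result:
MAX(gpa)
--------
2.27    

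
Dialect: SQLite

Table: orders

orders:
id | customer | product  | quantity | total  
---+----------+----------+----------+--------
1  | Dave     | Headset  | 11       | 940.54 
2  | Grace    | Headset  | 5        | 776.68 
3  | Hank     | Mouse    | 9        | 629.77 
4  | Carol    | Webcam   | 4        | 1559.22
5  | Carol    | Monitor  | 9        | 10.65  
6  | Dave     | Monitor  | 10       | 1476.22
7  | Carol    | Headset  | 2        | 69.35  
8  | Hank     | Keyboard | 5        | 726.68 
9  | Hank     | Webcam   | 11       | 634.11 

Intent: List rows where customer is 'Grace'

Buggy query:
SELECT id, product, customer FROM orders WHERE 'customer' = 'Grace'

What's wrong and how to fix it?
Bug: 'customer' in single quotes is a string literal, not the column; the comparison is literal-vs-literal and never true

Fix: Reference the column as customer without single quotes

Corrected query:
SELECT id, product, customer FROM orders WHERE customer = 'Grace'

Result:
id | product | customer
---+---------+---------
2  | Headset | Grace   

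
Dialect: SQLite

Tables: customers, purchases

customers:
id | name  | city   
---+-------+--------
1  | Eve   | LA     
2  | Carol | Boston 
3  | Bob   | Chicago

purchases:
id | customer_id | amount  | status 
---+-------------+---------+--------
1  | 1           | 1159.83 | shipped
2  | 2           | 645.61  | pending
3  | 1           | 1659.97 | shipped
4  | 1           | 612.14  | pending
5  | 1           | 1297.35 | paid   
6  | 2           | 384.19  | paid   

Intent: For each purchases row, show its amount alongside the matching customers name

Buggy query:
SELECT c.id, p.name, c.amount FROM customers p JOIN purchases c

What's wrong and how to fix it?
Bug: Missing join condition: each purchases row is matched to all customers rows instead of just its own

Fix: Add ON c.customer_id = p.id to the JOIN

Corrected query:
SELECT c.id, p.name, c.amount FROM customers p JOIN purchases c ON c.customer_id = p.id

Result:
id | name  | amount 
---+-------+--------
1  | Eve   | 1159.83
2  | Carol | 645.61 
3  | Eve   | 1659.97
4  | Eve   | 612.14 
5  | Eve   | 1297.35
6  | Carol | 384.19 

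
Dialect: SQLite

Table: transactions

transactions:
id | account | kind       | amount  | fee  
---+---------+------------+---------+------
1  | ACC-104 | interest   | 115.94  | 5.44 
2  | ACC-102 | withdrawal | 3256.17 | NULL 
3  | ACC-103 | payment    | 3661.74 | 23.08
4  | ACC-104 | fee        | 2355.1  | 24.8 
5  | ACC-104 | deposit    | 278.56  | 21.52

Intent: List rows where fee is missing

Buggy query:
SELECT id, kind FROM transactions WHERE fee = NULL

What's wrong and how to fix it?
Bug: Comparing to NULL with '=' never matches; NULL = NULL is unknown, not true

Fix: Use IS NULL to test for NULL

Corrected query:
SELECT id, kind FROM transactions WHERE fee IS NULL

Result:
id | kind      
---+-----------
2  | withdrawal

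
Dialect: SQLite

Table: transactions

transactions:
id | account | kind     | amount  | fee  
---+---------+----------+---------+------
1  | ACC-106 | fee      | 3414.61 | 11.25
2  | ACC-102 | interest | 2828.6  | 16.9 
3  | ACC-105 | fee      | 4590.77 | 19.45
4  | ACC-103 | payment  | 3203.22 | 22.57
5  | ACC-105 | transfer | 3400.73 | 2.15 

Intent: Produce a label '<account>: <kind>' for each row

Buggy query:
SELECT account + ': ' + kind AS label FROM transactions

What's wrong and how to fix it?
Bug: '+' is numeric addition; on text columns SQLite converts them to 0 instead of concatenating

Fix: Replace + with || to concatenate text

Corrected query:
SELECT account || ': ' || kind AS label FROM transactions

Result:
label            
-----------------
ACC-106: fee     
ACC-102: interest
ACC-105: fee     
ACC-103: payment 
ACC-105: transfer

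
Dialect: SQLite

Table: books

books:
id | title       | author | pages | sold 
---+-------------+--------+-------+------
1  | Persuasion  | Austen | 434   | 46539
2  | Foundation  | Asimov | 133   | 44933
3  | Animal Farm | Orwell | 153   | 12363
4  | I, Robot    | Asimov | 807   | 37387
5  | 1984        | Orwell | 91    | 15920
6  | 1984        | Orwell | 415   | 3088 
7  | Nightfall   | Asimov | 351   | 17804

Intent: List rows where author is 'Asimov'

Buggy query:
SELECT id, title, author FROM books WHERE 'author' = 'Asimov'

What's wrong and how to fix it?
Bug: Single quotes denote string literals in SQL; the column name is being compared as a constant string

Fix: Remove the quotes around the column name (or use double quotes for an identifier)

Corrected query:
SELECT id, title, author FROM books WHERE author = 'Asimov'

Result:
id | title      | author
---+------------+-------
2  | Foundation | Asimov
4  | I, Robot   | Asimov
7  | Nightfall  | Asimov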